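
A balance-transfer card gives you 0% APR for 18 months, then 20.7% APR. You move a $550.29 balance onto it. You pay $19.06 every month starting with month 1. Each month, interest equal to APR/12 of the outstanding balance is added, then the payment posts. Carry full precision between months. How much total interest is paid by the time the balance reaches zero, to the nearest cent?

$24.25

Promo months 1–18 at r₀ = 0%/12 = 0; months 19+ at r₁ = 20.7%/12 = 0.01725.
After month 18 (no interest yet): B = $550.29 − 18·$19.06 = $207.21.
Then at r₁ with $19.06/mo: n₂ = −ln(1 − r₁·B/P)/ln(1+r₁) ≈ 12.14 → 13 more payments.
Total paid = 30·$19.06 + $2.74 = $574.54; interest = $574.54 − $550.29 = $24.25.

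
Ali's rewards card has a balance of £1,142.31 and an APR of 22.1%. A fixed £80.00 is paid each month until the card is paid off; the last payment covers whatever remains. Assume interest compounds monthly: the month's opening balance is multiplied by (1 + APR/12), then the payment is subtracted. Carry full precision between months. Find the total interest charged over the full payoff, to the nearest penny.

£195.44

Monthly rate r = 22.1%/12 = 1.84167% = 0.0184167.
Payoff takes n = ⌈−ln(1 − rB₀/P)/ln(1+r)⌉ = ⌈16.720⌉ = 17 payments; the last is £57.75.
Total paid = 16·£80.00 + £57.75 = £1,337.75.
Total interest = total paid − principal = £1,337.75 − £1,142.31 = £195.44.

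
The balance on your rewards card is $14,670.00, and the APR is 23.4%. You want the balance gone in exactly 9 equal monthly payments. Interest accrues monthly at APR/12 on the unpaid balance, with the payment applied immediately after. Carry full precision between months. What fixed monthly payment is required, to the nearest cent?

$1,793.02

Monthly rate r = 23.4%/12 = 1.95% = 0.0195.
Level-payment amortization: P = B₀·r / (1 − (1+r)^(−n)) = 14670.00·0.0195 / (1 − 1.0195^(−9)).
Denominator 1 − (1+r)^(−9) = 0.159544103.
P = 286.065 / 0.159544103 ≈ 1793.02.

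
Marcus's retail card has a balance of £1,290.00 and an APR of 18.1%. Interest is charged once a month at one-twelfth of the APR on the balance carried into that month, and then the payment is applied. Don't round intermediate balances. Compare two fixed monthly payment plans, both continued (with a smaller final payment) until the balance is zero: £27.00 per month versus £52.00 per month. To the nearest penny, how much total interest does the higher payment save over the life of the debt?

Monthly rate r = 18.1%/12 = 1.50833% = 0.0150833.
At £27.00/mo: n = ⌈−ln(1 − rB₀/P)/ln(1+r)⌉ = 86 payments (last £5.03); total interest = total paid − £1,290.00 = £1,010.03.
At £52.00/mo: 32 payments (last £16.08); total interest £338.08.
Interest saved = £1,010.03 − £338.08 = £671.95.

£671.95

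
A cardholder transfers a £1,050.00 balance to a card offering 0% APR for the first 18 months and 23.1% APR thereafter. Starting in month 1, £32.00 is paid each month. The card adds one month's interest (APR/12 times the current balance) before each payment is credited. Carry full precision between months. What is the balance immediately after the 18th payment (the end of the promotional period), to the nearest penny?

£474.00

Promo months 1–18 at r₀ = 0%/12 = 0; months 19+ at r₁ = 23.1%/12 = 0.01925.
After month 18 (no interest yet): B = £1,050.00 − 18·£32.00 = £474.00.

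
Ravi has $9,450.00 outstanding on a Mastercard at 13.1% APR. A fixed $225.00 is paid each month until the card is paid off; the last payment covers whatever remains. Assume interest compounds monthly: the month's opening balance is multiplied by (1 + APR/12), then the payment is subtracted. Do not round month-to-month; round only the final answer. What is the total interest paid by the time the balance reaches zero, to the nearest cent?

$3,262.04

Monthly rate r = 13.1%/12 = 1.09167% = 0.0109167.
Payoff takes n = ⌈−ln(1 − rB₀/P)/ln(1+r)⌉ = ⌈56.497⌉ = 57 payments; the last is $112.04.
Total paid = 56·$225.00 + $112.04 = $12,712.04.
Total interest = total paid − principal = $12,712.04 − $9,450.00 = $3,262.04.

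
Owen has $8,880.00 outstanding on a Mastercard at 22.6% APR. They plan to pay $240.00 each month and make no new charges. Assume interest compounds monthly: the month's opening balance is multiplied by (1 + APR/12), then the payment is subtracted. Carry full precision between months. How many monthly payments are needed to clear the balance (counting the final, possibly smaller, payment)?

Monthly rate r = 22.6%/12 = 1.88333% = 0.0188333.
Recurrence: B ← B·(1+r) − $240.00.
Month 1: interest $167.24; balance after payment $8,807.24.
Month 2: interest $165.87; balance after payment $8,733.11.
Closed form: n = −ln(1 − rB₀/P)/ln(1+r) = −ln(0.30317)/ln(1.01883) ≈ 63.965, so the balance reaches zero during payment 64.

64 months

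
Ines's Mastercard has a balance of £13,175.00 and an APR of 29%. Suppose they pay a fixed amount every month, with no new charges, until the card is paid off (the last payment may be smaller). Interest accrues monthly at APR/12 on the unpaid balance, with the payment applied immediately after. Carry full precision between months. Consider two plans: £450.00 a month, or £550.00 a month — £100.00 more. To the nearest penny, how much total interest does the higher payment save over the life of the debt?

£3,248.36

Monthly rate r = 29%/12 = 2.41667% = 0.0241667.
At £450.00/mo: n = ⌈−ln(1 − rB₀/P)/ln(1+r)⌉ = 52 payments (last £220.05); total interest = total paid − £13,175.00 = £9,995.05.
At £550.00/mo: 37 payments (last £121.69); total interest £6,746.69.
Interest saved = £9,995.05 − £6,746.69 = £3,248.36.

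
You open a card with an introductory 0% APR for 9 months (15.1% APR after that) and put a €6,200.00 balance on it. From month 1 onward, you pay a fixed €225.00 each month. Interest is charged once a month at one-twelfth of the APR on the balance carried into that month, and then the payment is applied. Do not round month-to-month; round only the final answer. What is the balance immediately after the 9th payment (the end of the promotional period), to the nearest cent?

Promo months 1–9 at r₀ = 0%/12 = 0; months 10+ at r₁ = 15.1%/12 = 0.0125833.
After month 9 (no interest yet): B = €6,200.00 − 9·€225.00 = €4,175.00.

€4,175.00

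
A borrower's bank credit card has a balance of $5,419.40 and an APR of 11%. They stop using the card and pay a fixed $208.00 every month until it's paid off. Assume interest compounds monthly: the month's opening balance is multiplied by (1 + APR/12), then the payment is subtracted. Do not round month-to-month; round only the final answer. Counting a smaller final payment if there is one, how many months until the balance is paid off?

30 months

Monthly rate r = 11%/12 = 0.916667% = 0.00916667.
Recurrence: B ← B·(1+r) − $208.00.
Month 1: interest $49.68; balance after payment $5,261.08.
Month 2: interest $48.23; balance after payment $5,101.30.
Closed form: n = −ln(1 − rB₀/P)/ln(1+r) = −ln(0.76116)/ln(1.00917) ≈ 29.908, so the balance reaches zero during payment 30.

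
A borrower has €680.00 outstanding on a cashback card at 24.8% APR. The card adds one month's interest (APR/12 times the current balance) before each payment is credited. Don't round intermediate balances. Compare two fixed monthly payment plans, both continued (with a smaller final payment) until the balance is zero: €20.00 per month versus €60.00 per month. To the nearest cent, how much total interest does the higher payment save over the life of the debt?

€403.14

Monthly rate r = 24.8%/12 = 2.06667% = 0.0206667.
At €20.00/mo: n = ⌈−ln(1 − rB₀/P)/ln(1+r)⌉ = 60 payments (last €5.91); total interest = total paid − €680.00 = €505.91.
At €60.00/mo: 14 payments (last €2.77); total interest €102.77.
Interest saved = €505.91 − €102.77 = €403.14.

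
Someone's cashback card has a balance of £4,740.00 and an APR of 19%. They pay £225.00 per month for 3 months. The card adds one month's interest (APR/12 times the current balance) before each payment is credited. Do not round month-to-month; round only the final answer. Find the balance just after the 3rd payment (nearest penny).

£4,282.99

Monthly rate r = 19%/12 = 1.58333% = 0.0158333.
Each month: B ← B·(1+r) − £225.00.
Month 1: interest £75.05; balance after payment £4,590.05.
Month 2: interest £72.68; balance after payment £4,437.73.
Month 3: interest £70.26; balance after payment £4,282.99.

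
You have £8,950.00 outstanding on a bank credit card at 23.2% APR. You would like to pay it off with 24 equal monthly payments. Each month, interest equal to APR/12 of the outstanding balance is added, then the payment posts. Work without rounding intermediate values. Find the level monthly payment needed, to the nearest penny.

Monthly rate r = 23.2%/12 = 1.93333% = 0.0193333.
Level-payment amortization: P = B₀·r / (1 − (1+r)^(−n)) = 8950.00·0.0193333 / (1 − 1.01933^(−24)).
Denominator 1 − (1+r)^(−24) = 0.368445888.
P = 173.033 / 0.368445888 ≈ 469.63.

£469.63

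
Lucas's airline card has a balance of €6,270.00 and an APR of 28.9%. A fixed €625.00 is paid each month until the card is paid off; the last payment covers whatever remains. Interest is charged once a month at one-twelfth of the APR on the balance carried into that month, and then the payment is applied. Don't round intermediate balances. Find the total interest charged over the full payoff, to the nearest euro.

Monthly rate r = 28.9%/12 = 2.40833% = 0.0240833.
Payoff takes n = ⌈−ln(1 − rB₀/P)/ln(1+r)⌉ = ⌈11.621⌉ = 12 payments; the last is €389.72.
Total paid = 11·€625.00 + €389.72 = €7,264.72.
Total interest = total paid − principal = €7,264.72 − €6,270.00 = €994.72.

€995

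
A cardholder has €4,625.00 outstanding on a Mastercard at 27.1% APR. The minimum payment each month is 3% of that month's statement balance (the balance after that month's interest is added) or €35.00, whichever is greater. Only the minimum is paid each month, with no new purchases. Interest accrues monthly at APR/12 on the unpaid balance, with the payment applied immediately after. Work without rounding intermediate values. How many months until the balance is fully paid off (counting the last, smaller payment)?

232 months

Monthly rate r = 27.1%/12 = 2.25833% = 0.0225833.
While 3% of the post-interest balance exceeds €35.00, each month B ← (B·(1+r))·(1 − 0.03), i.e. B shrinks by the factor (1+r)·0.97 = 0.99191.
This holds for months 1–173. Entering month 174 the balance is €1,133.70; 3% of the post-interest balance is now below €35.00, so the flat €35.00 minimum applies from here.
From month 174 a fixed €35.00 at rate r clears €1,133.70 in 59 more payments. Total: 173 + 59 = 232 months.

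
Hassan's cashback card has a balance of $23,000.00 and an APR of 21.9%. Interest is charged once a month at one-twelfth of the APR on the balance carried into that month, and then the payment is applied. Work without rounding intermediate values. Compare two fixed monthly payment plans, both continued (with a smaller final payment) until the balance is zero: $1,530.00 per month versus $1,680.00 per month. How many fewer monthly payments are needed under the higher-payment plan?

Monthly rate r = 21.9%/12 = 1.825% = 0.01825.
At $1,530.00/mo: n = ⌈−ln(1 − rB₀/P)/ln(1+r)⌉ = 18 payments (last $1,121.91); total interest = total paid − $23,000.00 = $4,131.91.
At $1,680.00/mo: 16 payments (last $1,506.42); total interest $3,706.42.
Payments saved = 18 − 16 = 2.

2 fewer payments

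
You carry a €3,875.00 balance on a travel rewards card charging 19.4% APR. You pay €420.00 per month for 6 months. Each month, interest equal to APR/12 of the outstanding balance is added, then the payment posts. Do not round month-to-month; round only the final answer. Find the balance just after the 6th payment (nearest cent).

€1,642.33

Monthly rate r = 19.4%/12 = 1.61667% = 0.0161667.
Each month: B ← B·(1+r) − €420.00.
Month 1: interest €62.65; balance after payment €3,517.65.
Month 2: interest €56.87; balance after payment €3,154.51.
Month 3: interest €51.00; balance after payment €2,785.51.
Month 4: interest €45.03; balance after payment €2,410.54.
Month 5: interest €38.97; balance after payment €2,029.52.
Month 6: interest €32.81; balance after payment €1,642.33.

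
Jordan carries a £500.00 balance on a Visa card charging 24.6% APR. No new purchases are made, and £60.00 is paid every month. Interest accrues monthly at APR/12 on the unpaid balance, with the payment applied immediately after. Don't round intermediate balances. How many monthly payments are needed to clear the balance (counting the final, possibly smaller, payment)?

Monthly rate r = 24.6%/12 = 2.05% = 0.0205.
Recurrence: B ← B·(1+r) − £60.00.
Month 1: interest £10.25; balance after payment £450.25.
Month 2: interest £9.23; balance after payment £399.48.
Closed form: n = −ln(1 − rB₀/P)/ln(1+r) = −ln(0.82917)/ln(1.0205) ≈ 9.232, so the balance reaches zero during payment 10.

10 months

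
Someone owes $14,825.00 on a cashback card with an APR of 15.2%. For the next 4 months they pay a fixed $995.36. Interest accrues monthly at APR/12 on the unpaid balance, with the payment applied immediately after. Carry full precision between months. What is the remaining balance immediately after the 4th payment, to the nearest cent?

Monthly rate r = 15.2%/12 = 1.26667% = 0.0126667.
Each month: B ← B·(1+r) − $995.36.
Month 1: interest $187.78; balance after payment $14,017.42.
Month 2: interest $177.55; balance after payment $13,199.62.
Month 3: interest $167.20; balance after payment $12,371.45.
Month 4: interest $156.71; balance after payment $11,532.80.

$11,532.80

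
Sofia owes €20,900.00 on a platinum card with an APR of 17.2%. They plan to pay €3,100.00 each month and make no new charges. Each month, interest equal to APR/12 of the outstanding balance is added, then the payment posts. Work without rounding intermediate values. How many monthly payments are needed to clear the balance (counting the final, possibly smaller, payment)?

8 payments

Monthly rate r = 17.2%/12 = 1.43333% = 0.0143333.
Recurrence: B ← B·(1+r) − €3,100.00.
Month 1: interest €299.57; balance after payment €18,099.57.
Month 2: interest €259.43; balance after payment €15,258.99.
Closed form: n = −ln(1 − rB₀/P)/ln(1+r) = −ln(0.90337)/ln(1.01433) ≈ 7.141, so the balance reaches zero during payment 8.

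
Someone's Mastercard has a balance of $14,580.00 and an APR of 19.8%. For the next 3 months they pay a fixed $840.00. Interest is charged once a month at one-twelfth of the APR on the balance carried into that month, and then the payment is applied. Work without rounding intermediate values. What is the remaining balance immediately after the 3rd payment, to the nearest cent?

$12,751.88

Monthly rate r = 19.8%/12 = 1.65% = 0.0165.
Each month: B ← B·(1+r) − $840.00.
Month 1: interest $240.57; balance after payment $13,980.57.
Month 2: interest $230.68; balance after payment $13,371.25.
Month 3: interest $220.63; balance after payment $12,751.88.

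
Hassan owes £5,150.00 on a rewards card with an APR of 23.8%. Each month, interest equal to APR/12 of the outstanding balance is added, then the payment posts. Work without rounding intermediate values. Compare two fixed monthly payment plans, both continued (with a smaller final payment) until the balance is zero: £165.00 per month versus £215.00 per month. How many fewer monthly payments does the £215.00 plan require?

Monthly rate r = 23.8%/12 = 1.98333% = 0.0198333.
At £165.00/mo: n = ⌈−ln(1 − rB₀/P)/ln(1+r)⌉ = 50 payments (last £23.22); total interest = total paid − £5,150.00 = £2,958.22.
At £215.00/mo: 33 payments (last £176.02); total interest £1,906.02.
Payments saved = 50 − 33 = 17.

17 fewer payments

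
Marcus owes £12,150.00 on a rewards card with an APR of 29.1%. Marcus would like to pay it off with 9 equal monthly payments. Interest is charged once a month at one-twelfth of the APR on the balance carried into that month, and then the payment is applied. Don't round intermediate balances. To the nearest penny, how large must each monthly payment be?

£1,518.91

Monthly rate r = 29.1%/12 = 2.425% = 0.02425.
Level-payment amortization: P = B₀·r / (1 − (1+r)^(−n)) = 12150.00·0.02425 / (1 − 1.02425^(−9)).
Denominator 1 − (1+r)^(−9) = 0.193979205.
P = 294.637 / 0.193979205 ≈ 1518.91.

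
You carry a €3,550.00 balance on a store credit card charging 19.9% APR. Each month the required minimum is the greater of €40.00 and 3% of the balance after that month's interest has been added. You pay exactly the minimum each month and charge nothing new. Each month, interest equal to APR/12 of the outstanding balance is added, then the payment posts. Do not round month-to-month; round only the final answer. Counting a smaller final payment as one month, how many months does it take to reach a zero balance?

Monthly rate r = 19.9%/12 = 1.65833% = 0.0165833.
While 3% of the post-interest balance exceeds €40.00, each month B ← (B·(1+r))·(1 − 0.03), i.e. B shrinks by the factor (1+r)·0.97 = 0.98609.
This holds for months 1–72. Entering month 73 the balance is €1,294.46; 3% of the post-interest balance is now below €40.00, so the flat €40.00 minimum applies from here.
From month 73 a fixed €40.00 at rate r clears €1,294.46 in 47 more payments. Total: 72 + 47 = 119 months.

119 months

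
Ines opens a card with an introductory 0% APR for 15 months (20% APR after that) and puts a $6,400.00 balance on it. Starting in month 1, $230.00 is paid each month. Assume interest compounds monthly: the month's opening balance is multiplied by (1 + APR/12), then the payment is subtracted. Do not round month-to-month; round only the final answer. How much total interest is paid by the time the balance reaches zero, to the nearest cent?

Promo months 1–15 at r₀ = 0%/12 = 0; months 16+ at r₁ = 20%/12 = 0.0166667.
After month 15 (no interest yet): B = $6,400.00 − 15·$230.00 = $2,950.00.
Then at r₁ with $230.00/mo: n₂ = −ln(1 − r₁·B/P)/ln(1+r₁) ≈ 14.55 → 15 more payments.
Total paid = 29·$230.00 + $127.00 = $6,797.00; interest = $6,797.00 − $6,400.00 = $397.00.

$397.00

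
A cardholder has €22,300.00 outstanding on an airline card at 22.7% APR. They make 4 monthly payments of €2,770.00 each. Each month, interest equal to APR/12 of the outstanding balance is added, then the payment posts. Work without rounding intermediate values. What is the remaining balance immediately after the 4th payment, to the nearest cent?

Monthly rate r = 22.7%/12 = 1.89167% = 0.0189167.
Each month: B ← B·(1+r) − €2,770.00.
Month 1: interest €421.84; balance after payment €19,951.84.
Month 2: interest €377.42; balance after payment €17,559.26.
Month 3: interest €332.16; balance after payment €15,121.43.
Month 4: interest €286.05; balance after payment €12,637.47.

€12,637.47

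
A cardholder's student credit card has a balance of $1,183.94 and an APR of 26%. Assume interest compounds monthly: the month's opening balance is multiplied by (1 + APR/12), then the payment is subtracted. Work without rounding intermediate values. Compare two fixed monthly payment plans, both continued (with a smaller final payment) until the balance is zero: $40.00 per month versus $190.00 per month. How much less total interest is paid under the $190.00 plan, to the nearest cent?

Monthly rate r = 26%/12 = 2.16667% = 0.0216667.
At $40.00/mo: n = ⌈−ln(1 − rB₀/P)/ln(1+r)⌉ = 48 payments (last $33.30); total interest = total paid − $1,183.94 = $729.36.
At $190.00/mo: 7 payments (last $145.97); total interest $102.03.
Interest saved = $729.36 − $102.03 = $627.33.

$627.33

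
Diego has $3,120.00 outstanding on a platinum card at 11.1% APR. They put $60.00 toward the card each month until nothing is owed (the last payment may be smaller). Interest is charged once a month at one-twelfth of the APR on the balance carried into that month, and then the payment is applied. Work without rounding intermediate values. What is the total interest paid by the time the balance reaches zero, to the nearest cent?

$1,153.87

Monthly rate r = 11.1%/12 = 0.925% = 0.00925.
Payoff takes n = ⌈−ln(1 − rB₀/P)/ln(1+r)⌉ = ⌈71.230⌉ = 72 payments; the last is $13.87.
Total paid = 71·$60.00 + $13.87 = $4,273.87.
Total interest = total paid − principal = $4,273.87 − $3,120.00 = $1,153.87.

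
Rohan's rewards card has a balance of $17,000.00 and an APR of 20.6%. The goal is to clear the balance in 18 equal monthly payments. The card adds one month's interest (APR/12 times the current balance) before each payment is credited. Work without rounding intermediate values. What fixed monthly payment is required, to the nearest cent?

$1,105.88

Monthly rate r = 20.6%/12 = 1.71667% = 0.0171667.
Level-payment amortization: P = B₀·r / (1 − (1+r)^(−n)) = 17000.00·0.0171667 / (1 − 1.01717^(−18)).
Denominator 1 − (1+r)^(−18) = 0.263891475.
P = 291.833 / 0.263891475 ≈ 1105.88.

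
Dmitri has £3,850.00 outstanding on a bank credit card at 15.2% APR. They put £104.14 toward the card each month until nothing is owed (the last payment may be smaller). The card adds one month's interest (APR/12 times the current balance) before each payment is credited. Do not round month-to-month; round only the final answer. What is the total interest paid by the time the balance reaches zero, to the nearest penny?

Monthly rate r = 15.2%/12 = 1.26667% = 0.0126667.
Payoff takes n = ⌈−ln(1 − rB₀/P)/ln(1+r)⌉ = ⌈50.181⌉ = 51 payments; the last is £18.98.
Total paid = 50·£104.14 + £18.98 = £5,225.98.
Total interest = total paid − principal = £5,225.98 − £3,850.00 = £1,375.98.

£1,375.98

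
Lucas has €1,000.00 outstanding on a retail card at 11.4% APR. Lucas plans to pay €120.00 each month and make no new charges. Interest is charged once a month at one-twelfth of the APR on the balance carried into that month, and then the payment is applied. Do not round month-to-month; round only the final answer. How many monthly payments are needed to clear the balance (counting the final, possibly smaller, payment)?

Monthly rate r = 11.4%/12 = 0.95% = 0.0095.
Recurrence: B ← B·(1+r) − €120.00.
Month 1: interest €9.50; balance after payment €889.50.
Month 2: interest €8.45; balance after payment €777.95.
Closed form: n = −ln(1 − rB₀/P)/ln(1+r) = −ln(0.92083)/ln(1.0095) ≈ 8.723, so the balance reaches zero during payment 9.

9 payments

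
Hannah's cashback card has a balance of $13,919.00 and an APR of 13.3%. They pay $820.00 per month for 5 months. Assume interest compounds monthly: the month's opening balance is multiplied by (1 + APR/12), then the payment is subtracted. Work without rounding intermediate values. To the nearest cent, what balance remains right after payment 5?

$10,515.74

Monthly rate r = 13.3%/12 = 1.10833% = 0.0110833.
Each month: B ← B·(1+r) − $820.00.
Month 1: interest $154.27; balance after payment $13,253.27.
Month 2: interest $146.89; balance after payment $12,580.16.
Month 3: interest $139.43; balance after payment $11,899.59.
Month 4: interest $131.89; balance after payment $11,211.48.
Month 5: interest $124.26; balance after payment $10,515.74.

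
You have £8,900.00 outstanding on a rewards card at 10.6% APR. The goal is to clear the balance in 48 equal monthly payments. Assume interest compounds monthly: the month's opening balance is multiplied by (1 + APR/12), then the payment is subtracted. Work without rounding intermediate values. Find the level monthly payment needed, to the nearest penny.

£228.30

Monthly rate r = 10.6%/12 = 0.883333% = 0.00883333.
Level-payment amortization: P = B₀·r / (1 − (1+r)^(−n)) = 8900.00·0.00883333 / (1 − 1.00883^(−48)).
Denominator 1 − (1+r)^(−48) = 0.344356635.
P = 78.6167 / 0.344356635 ≈ 228.30.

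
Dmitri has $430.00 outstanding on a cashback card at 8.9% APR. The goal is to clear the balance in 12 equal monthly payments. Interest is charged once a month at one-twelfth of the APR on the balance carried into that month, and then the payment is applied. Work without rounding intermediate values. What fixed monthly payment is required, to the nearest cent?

$37.58

Monthly rate r = 8.9%/12 = 0.741667% = 0.00741667.
Level-payment amortization: P = B₀·r / (1 − (1+r)^(−n)) = 430.00·0.00741667 / (1 − 1.00742^(−12)).
Denominator 1 − (1+r)^(−12) = 0.0848539246.
P = 3.18917 / 0.0848539246 ≈ 37.58.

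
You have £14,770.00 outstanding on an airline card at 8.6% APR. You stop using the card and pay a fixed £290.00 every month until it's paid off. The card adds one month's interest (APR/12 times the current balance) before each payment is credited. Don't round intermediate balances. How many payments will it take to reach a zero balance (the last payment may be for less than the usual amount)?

64 months

Monthly rate r = 8.6%/12 = 0.716667% = 0.00716667.
Recurrence: B ← B·(1+r) − £290.00.
Month 1: interest £105.85; balance after payment £14,585.85.
Month 2: interest £104.53; balance after payment £14,400.38.
Closed form: n = −ln(1 − rB₀/P)/ln(1+r) = −ln(0.63499)/ln(1.00717) ≈ 63.595, so the balance reaches zero during payment 64.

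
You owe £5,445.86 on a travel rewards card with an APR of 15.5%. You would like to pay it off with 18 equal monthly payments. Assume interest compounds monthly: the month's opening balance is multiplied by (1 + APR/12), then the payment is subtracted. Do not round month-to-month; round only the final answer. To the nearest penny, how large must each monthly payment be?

Monthly rate r = 15.5%/12 = 1.29167% = 0.0129167.
Level-payment amortization: P = B₀·r / (1 − (1+r)^(−n)) = 5445.86·0.0129167 / (1 − 1.01292^(−18)).
Denominator 1 − (1+r)^(−18) = 0.206269458.
P = 70.3424 / 0.206269458 ≈ 341.02.

£341.02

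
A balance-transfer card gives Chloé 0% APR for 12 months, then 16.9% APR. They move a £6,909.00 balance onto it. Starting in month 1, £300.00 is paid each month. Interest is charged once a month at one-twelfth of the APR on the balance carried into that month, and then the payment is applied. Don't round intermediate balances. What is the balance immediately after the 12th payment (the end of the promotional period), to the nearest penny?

Promo months 1–12 at r₀ = 0%/12 = 0; months 13+ at r₁ = 16.9%/12 = 0.0140833.
After month 12 (no interest yet): B = £6,909.00 − 12·£300.00 = £3,309.00.

£3,309.00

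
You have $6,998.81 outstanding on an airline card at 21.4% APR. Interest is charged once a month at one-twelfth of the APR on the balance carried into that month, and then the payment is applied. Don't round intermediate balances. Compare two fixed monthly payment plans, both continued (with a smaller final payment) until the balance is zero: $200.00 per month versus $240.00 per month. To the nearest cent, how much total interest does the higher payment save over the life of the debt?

Monthly rate r = 21.4%/12 = 1.78333% = 0.0178333.
At $200.00/mo: n = ⌈−ln(1 − rB₀/P)/ln(1+r)⌉ = 56 payments (last $69.84); total interest = total paid − $6,998.81 = $4,071.03.
At $240.00/mo: 42 payments (last $127.49); total interest $2,968.68.
Interest saved = $4,071.03 − $2,968.68 = $1,102.35.

$1,102.35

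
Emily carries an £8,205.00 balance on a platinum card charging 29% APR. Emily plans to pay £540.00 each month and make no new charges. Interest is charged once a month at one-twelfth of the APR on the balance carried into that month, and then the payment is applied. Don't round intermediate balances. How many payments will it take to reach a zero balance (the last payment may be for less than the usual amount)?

Monthly rate r = 29%/12 = 2.41667% = 0.0241667.
Recurrence: B ← B·(1+r) − £540.00.
Month 1: interest £198.29; balance after payment £7,863.29.
Month 2: interest £190.03; balance after payment £7,513.32.
Closed form: n = −ln(1 − rB₀/P)/ln(1+r) = −ln(0.6328)/ln(1.02417) ≈ 19.163, so the balance reaches zero during payment 20.

20 months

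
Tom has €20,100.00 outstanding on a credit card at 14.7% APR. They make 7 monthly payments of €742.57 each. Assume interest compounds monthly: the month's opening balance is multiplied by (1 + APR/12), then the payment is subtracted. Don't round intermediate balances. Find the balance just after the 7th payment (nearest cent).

€16,495.26

Monthly rate r = 14.7%/12 = 1.225% = 0.01225.
Each month: B ← B·(1+r) − €742.57.
Month 1: interest €246.22; balance after payment €19,603.65.
Month 2: interest €240.14; balance after payment €19,101.23.
Month 3: interest €233.99; balance after payment €18,592.65.
Month 4: interest €227.76; balance after payment €18,077.84.
Month 5: interest €221.45; balance after payment €17,556.72.
Month 6: interest €215.07; balance after payment €17,029.22.
Month 7: interest €208.61; balance after payment €16,495.26.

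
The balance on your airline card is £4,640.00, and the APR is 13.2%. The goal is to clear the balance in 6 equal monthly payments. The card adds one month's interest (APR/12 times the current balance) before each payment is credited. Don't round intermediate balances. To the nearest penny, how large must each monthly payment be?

Monthly rate r = 13.2%/12 = 1.1% = 0.011.
Level-payment amortization: P = B₀·r / (1 − (1+r)^(−n)) = 4640.00·0.011 / (1 − 1.011^(−6)).
Denominator 1 − (1+r)^(−6) = 0.063531731.
P = 51.04 / 0.063531731 ≈ 803.38.

£803.38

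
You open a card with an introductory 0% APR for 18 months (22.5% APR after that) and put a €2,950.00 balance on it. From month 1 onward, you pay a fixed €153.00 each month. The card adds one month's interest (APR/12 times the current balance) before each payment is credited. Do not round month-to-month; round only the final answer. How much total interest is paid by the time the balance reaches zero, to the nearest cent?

Promo months 1–18 at r₀ = 0%/12 = 0; months 19+ at r₁ = 22.5%/12 = 0.01875.
After month 18 (no interest yet): B = €2,950.00 − 18·€153.00 = €196.00.
Then at r₁ with €153.00/mo: n₂ = −ln(1 − r₁·B/P)/ln(1+r₁) ≈ 1.31 → 2 more payments.
Total paid = 19·€153.00 + €47.55 = €2,954.55; interest = €2,954.55 − €2,950.00 = €4.55.

€4.55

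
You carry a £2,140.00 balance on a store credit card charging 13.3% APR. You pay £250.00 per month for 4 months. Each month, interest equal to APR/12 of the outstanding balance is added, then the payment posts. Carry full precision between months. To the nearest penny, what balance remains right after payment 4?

£1,219.71

Monthly rate r = 13.3%/12 = 1.10833% = 0.0110833.
Each month: B ← B·(1+r) − £250.00.
Month 1: interest £23.72; balance after payment £1,913.72.
Month 2: interest £21.21; balance after payment £1,684.93.
Month 3: interest £18.67; balance after payment £1,453.60.
Month 4: interest £16.11; balance after payment £1,219.71.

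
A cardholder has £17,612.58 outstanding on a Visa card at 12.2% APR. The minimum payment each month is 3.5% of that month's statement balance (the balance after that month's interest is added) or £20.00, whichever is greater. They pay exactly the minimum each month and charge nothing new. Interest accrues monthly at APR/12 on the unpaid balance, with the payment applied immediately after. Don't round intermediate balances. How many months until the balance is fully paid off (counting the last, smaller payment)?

169 months

Monthly rate r = 12.2%/12 = 1.01667% = 0.0101667.
While 3.5% of the post-interest balance exceeds £20.00, each month B ← (B·(1+r))·(1 − 0.035), i.e. B shrinks by the factor (1+r)·0.965 = 0.97481.
This holds for months 1–135. Entering month 136 the balance is £562.43; 3.5% of the post-interest balance is now below £20.00, so the flat £20.00 minimum applies from here.
From month 136 a fixed £20.00 at rate r clears £562.43 in 34 more payments. Total: 135 + 34 = 169 months.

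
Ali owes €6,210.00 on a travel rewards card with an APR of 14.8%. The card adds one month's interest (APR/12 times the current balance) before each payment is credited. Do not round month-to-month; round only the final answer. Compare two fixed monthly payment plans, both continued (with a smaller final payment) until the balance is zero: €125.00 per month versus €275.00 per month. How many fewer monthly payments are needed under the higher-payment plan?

Monthly rate r = 14.8%/12 = 1.23333% = 0.0123333.
At €125.00/mo: n = ⌈−ln(1 − rB₀/P)/ln(1+r)⌉ = 78 payments (last €48.61); total interest = total paid − €6,210.00 = €3,463.61.
At €275.00/mo: 27 payments (last €173.81); total interest €1,113.81.
Payments saved = 78 − 27 = 51.

51 fewer payments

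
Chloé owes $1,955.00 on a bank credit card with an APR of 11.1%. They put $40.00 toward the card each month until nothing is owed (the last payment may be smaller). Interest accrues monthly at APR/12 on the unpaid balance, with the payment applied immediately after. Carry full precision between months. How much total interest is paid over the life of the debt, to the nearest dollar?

Monthly rate r = 11.1%/12 = 0.925% = 0.00925.
Payoff takes n = ⌈−ln(1 − rB₀/P)/ln(1+r)⌉ = ⌈65.344⌉ = 66 payments; the last is $13.79.
Total paid = 65·$40.00 + $13.79 = $2,613.79.
Total interest = total paid − principal = $2,613.79 − $1,955.00 = $658.79.

$659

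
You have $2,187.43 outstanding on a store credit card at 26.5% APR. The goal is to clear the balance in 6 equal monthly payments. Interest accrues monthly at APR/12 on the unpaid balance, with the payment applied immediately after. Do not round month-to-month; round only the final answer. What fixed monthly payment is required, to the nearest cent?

Monthly rate r = 26.5%/12 = 2.20833% = 0.0220833.
Level-payment amortization: P = B₀·r / (1 − (1+r)^(−n)) = 2187.43·0.0220833 / (1 − 1.02208^(−6)).
Denominator 1 − (1+r)^(−6) = 0.12283325.
P = 48.3057 / 0.12283325 ≈ 393.26.

$393.26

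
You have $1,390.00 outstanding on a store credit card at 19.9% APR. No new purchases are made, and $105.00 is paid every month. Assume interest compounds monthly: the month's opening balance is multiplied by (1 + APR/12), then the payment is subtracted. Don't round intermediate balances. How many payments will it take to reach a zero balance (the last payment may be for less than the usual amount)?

Monthly rate r = 19.9%/12 = 1.65833% = 0.0165833.
Recurrence: B ← B·(1+r) − $105.00.
Month 1: interest $23.05; balance after payment $1,308.05.
Month 2: interest $21.69; balance after payment $1,224.74.
Closed form: n = −ln(1 − rB₀/P)/ln(1+r) = −ln(0.78047)/ln(1.01658) ≈ 15.070, so the balance reaches zero during payment 16.

16 months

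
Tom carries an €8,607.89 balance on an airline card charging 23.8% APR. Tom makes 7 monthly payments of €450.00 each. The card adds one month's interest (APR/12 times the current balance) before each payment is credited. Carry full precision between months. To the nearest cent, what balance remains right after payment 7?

€6,532.71

Monthly rate r = 23.8%/12 = 1.98333% = 0.0198333.
Each month: B ← B·(1+r) − €450.00.
Month 1: interest €170.72; balance after payment €8,328.61.
Month 2: interest €165.18; balance after payment €8,043.80.
Month 3: interest €159.54; balance after payment €7,753.33.
Month 4: interest €153.77; balance after payment €7,457.11.
Month 5: interest €147.90; balance after payment €7,155.01.
Month 6: interest €141.91; balance after payment €6,846.91.
Month 7: interest €135.80; balance after payment €6,532.71.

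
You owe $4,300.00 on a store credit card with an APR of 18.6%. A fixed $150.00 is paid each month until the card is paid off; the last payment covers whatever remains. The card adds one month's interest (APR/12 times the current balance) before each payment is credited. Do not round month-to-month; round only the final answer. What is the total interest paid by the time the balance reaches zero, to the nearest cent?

$1,430.46

Monthly rate r = 18.6%/12 = 1.55% = 0.0155.
Payoff takes n = ⌈−ln(1 − rB₀/P)/ln(1+r)⌉ = ⌈38.202⌉ = 39 payments; the last is $30.46.
Total paid = 38·$150.00 + $30.46 = $5,730.46.
Total interest = total paid − principal = $5,730.46 − $4,300.00 = $1,430.46.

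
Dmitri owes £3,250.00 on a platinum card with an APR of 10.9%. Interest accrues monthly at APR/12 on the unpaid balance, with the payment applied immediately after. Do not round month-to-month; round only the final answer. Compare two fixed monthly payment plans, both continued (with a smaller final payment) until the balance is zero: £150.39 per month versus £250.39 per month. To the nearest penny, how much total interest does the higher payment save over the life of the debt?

Monthly rate r = 10.9%/12 = 0.908333% = 0.00908333.
At £150.39/mo: n = ⌈−ln(1 − rB₀/P)/ln(1+r)⌉ = 25 payments (last £25.16); total interest = total paid − £3,250.00 = £384.52.
At £250.39/mo: 14 payments (last £218.85); total interest £223.92.
Interest saved = £384.52 − £223.92 = £160.60.

£160.60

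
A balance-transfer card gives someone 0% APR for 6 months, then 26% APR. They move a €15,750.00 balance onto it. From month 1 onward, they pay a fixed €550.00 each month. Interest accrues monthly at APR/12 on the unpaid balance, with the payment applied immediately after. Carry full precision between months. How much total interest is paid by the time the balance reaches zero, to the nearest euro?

€4,851

Promo months 1–6 at r₀ = 0%/12 = 0; months 7+ at r₁ = 26%/12 = 0.0216667.
After month 6 (no interest yet): B = €15,750.00 − 6·€550.00 = €12,450.00.
Then at r₁ with €550.00/mo: n₂ = −ln(1 − r₁·B/P)/ln(1+r₁) ≈ 31.45 → 32 more payments.
Total paid = 37·€550.00 + €251.44 = €20,601.44; interest = €20,601.44 − €15,750.00 = €4,851.44.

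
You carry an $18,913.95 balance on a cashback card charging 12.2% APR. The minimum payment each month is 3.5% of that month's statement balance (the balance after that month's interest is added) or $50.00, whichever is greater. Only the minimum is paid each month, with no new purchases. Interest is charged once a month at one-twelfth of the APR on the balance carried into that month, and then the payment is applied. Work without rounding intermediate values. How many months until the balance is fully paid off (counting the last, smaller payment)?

Monthly rate r = 12.2%/12 = 1.01667% = 0.0101667.
While 3.5% of the post-interest balance exceeds $50.00, each month B ← (B·(1+r))·(1 − 0.035), i.e. B shrinks by the factor (1+r)·0.965 = 0.97481.
This holds for months 1–102. Entering month 103 the balance is $1,401.71; 3.5% of the post-interest balance is now below $50.00, so the flat $50.00 minimum applies from here.
From month 103 a fixed $50.00 at rate r clears $1,401.71 in 34 more payments. Total: 102 + 34 = 136 months.

136 months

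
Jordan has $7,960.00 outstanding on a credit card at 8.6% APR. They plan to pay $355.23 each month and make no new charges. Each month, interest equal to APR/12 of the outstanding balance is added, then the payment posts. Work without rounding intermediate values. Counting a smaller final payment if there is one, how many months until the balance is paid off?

25 payments

Monthly rate r = 8.6%/12 = 0.716667% = 0.00716667.
Recurrence: B ← B·(1+r) − $355.23.
Month 1: interest $57.05; balance after payment $7,661.82.
Month 2: interest $54.91; balance after payment $7,361.50.
Closed form: n = −ln(1 − rB₀/P)/ln(1+r) = −ln(0.83941)/ln(1.00717) ≈ 24.514, so the balance reaches zero during payment 25.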